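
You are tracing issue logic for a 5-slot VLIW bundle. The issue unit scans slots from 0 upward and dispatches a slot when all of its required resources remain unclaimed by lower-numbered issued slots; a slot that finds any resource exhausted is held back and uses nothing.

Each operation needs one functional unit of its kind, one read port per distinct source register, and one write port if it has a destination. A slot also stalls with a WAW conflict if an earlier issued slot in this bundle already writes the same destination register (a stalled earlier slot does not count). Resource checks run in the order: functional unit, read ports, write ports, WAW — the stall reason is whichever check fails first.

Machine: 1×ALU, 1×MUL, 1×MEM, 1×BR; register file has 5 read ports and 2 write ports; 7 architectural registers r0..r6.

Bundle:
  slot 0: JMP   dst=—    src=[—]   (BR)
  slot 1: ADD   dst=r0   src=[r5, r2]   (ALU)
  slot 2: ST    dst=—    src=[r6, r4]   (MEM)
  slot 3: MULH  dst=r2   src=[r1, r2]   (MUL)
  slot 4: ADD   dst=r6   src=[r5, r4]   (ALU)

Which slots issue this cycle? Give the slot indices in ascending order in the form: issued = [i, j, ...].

issued = [0, 1, 2]

#0 BR src=- dispatched  <A:1 Mu:1 Ld:1 B:0 rd:5 wr:2>
#1 ALU src=r5,r2 dispatched  <A:0 Mu:1 Ld:1 B:0 rd:3 wr:1>
#2 MEM src=r6,r4 dispatched  <A:0 Mu:1 Ld:0 B:0 rd:1 wr:1>
#3 MUL src=r1,r2 held:RD_PORT  <A:0 Mu:1 Ld:0 B:0 rd:1 wr:1>
#4 ALU src=r5,r4 held:FU  <A:0 Mu:1 Ld:0 B:0 rd:1 wr:1>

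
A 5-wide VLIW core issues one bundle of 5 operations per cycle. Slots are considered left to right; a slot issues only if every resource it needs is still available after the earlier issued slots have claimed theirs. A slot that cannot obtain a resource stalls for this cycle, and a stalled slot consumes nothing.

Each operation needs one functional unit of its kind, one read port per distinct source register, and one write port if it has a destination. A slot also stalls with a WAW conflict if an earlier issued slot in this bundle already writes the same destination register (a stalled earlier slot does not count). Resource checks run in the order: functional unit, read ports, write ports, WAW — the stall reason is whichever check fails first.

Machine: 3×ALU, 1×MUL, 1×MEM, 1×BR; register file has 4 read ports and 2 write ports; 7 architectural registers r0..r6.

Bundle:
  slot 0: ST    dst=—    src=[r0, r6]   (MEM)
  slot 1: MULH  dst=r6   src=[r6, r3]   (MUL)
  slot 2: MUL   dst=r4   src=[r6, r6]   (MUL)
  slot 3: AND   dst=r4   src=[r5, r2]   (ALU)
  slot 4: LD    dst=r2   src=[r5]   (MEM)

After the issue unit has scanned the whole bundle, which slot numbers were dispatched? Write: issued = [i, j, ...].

issued = [0, 1]

  0. MEM ⇒ go  {3A/1Mu/0Ld/1B | 2r 2w}
  1. MUL→r6 ⇒ go  {3A/0Mu/0Ld/1B | 0r 1w}
  2. MUL→r4 ⇒ no(FU)  {3A/0Mu/0Ld/1B | 0r 1w}
  3. ALU→r4 ⇒ no(RD_PORT)  {3A/0Mu/0Ld/1B | 0r 1w}
  4. MEM→r2 ⇒ no(FU)  {3A/0Mu/0Ld/1B | 0r 1w}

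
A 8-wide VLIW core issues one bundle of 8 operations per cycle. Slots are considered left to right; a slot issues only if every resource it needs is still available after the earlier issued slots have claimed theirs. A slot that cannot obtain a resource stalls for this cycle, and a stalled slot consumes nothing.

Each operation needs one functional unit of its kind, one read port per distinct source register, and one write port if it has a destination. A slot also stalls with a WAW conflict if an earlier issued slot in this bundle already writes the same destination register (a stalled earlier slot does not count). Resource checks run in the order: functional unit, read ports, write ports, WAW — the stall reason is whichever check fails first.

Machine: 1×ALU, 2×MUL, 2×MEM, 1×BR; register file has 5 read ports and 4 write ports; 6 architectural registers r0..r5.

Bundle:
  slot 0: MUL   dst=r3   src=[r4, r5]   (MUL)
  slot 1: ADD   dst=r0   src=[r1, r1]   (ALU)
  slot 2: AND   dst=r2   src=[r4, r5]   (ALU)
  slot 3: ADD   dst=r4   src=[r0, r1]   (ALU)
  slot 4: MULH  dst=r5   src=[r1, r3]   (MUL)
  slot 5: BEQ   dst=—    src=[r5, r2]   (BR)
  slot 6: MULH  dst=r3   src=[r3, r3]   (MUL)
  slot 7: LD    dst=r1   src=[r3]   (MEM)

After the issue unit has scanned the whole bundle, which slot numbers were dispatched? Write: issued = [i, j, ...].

#0 MUL src=r4,r5 dispatched  <A:1 Mu:1 Ld:2 B:1 rd:3 wr:3>
#1 ALU src=r1,r1 dispatched  <A:0 Mu:1 Ld:2 B:1 rd:2 wr:2>
#2 ALU src=r4,r5 held:FU  <A:0 Mu:1 Ld:2 B:1 rd:2 wr:2>
#3 ALU src=r0,r1 held:FU  <A:0 Mu:1 Ld:2 B:1 rd:2 wr:2>
#4 MUL src=r1,r3 dispatched  <A:0 Mu:0 Ld:2 B:1 rd:0 wr:1>
#5 BR src=r5,r2 held:RD_PORT  <A:0 Mu:0 Ld:2 B:1 rd:0 wr:1>
#6 MUL src=r3,r3 held:FU  <A:0 Mu:0 Ld:2 B:1 rd:0 wr:1>
#7 MEM src=r3 held:RD_PORT  <A:0 Mu:0 Ld:2 B:1 rd:0 wr:1>

issued = [0, 1, 4]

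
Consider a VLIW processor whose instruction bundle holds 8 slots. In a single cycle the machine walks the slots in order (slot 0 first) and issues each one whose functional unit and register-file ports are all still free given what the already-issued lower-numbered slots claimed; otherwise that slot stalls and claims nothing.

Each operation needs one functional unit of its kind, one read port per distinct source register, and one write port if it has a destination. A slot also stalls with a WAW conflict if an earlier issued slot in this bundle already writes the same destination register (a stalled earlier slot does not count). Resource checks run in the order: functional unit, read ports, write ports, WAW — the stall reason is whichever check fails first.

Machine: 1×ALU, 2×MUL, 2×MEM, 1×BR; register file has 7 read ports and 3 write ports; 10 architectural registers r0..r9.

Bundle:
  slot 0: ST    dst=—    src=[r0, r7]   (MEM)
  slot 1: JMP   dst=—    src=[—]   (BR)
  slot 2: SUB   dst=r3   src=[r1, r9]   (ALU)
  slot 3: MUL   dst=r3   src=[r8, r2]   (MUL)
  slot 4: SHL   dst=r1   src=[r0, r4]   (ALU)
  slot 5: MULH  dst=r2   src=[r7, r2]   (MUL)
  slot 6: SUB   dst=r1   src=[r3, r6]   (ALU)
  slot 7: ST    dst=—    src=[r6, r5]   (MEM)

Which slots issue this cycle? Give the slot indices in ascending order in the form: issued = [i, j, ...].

(0) want 1×MEM +2rd +0wr — yes → AL1|MU2|ME1|BR1|rd5|wr3
(1) want 1×BR +0rd +0wr — yes → AL1|MU2|ME1|BR0|rd5|wr3
(2) want 1×ALU +2rd +1wr — yes → AL0|MU2|ME1|BR0|rd3|wr2
(3) want 1×MUL +2rd +1wr — WAW → AL0|MU2|ME1|BR0|rd3|wr2
(4) want 1×ALU +2rd +1wr — FU → AL0|MU2|ME1|BR0|rd3|wr2
(5) want 1×MUL +2rd +1wr — yes → AL0|MU1|ME1|BR0|rd1|wr1
(6) want 1×ALU +2rd +1wr — FU → AL0|MU1|ME1|BR0|rd1|wr1
(7) want 1×MEM +2rd +0wr — RD_PORT → AL0|MU1|ME1|BR0|rd1|wr1

issued = [0, 1, 2, 5]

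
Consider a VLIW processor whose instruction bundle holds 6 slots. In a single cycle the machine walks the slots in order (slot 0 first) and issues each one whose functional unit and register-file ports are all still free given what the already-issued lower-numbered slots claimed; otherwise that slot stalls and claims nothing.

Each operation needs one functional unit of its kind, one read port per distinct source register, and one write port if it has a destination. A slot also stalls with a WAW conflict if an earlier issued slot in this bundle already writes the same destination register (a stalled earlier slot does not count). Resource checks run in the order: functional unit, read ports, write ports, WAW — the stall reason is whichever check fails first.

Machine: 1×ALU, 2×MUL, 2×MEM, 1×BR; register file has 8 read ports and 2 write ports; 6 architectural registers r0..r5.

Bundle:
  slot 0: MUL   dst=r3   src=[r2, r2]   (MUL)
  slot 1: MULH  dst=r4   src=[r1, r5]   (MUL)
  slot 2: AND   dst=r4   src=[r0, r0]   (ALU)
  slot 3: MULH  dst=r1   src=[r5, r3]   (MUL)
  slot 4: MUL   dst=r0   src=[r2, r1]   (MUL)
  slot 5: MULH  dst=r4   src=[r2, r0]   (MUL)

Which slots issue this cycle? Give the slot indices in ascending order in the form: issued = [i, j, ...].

slot 0 (MUL): ISSUE — free A1,Mu1,Ld2,B1 rp7 wp1
slot 1 (MUL): ISSUE — free A1,Mu0,Ld2,B1 rp5 wp0
slot 2 (ALU): stall WR_PORT — free A1,Mu0,Ld2,B1 rp5 wp0
slot 3 (MUL): stall FU — free A1,Mu0,Ld2,B1 rp5 wp0
slot 4 (MUL): stall FU — free A1,Mu0,Ld2,B1 rp5 wp0
slot 5 (MUL): stall FU — free A1,Mu0,Ld2,B1 rp5 wp0

issued = [0, 1]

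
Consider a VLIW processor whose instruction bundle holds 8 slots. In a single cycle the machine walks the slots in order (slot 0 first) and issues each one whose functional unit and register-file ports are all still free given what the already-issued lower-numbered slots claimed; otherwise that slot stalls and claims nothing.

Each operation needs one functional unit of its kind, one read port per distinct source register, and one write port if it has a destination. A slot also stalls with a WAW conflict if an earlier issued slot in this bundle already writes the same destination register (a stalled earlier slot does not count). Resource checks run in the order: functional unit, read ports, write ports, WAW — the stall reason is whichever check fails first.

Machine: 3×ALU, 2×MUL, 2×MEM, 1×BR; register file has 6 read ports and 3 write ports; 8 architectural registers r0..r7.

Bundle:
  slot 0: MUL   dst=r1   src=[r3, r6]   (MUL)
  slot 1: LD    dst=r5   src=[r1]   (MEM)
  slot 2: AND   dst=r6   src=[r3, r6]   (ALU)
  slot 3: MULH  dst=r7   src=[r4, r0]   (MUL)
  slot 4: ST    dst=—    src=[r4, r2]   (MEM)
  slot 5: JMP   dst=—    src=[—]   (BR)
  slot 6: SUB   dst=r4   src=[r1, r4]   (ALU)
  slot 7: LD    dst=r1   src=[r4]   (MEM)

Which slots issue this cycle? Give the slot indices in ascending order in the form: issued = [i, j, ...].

issued = [0, 1, 2, 5]

slot 0 (MUL): ISSUE — free A3,Mu1,Ld2,B1 rp4 wp2
slot 1 (MEM): ISSUE — free A3,Mu1,Ld1,B1 rp3 wp1
slot 2 (ALU): ISSUE — free A2,Mu1,Ld1,B1 rp1 wp0
slot 3 (MUL): stall RD_PORT — free A2,Mu1,Ld1,B1 rp1 wp0
slot 4 (MEM): stall RD_PORT — free A2,Mu1,Ld1,B1 rp1 wp0
slot 5 (BR): ISSUE — free A2,Mu1,Ld1,B0 rp1 wp0
slot 6 (ALU): stall RD_PORT — free A2,Mu1,Ld1,B0 rp1 wp0
slot 7 (MEM): stall WR_PORT — free A2,Mu1,Ld1,B0 rp1 wp0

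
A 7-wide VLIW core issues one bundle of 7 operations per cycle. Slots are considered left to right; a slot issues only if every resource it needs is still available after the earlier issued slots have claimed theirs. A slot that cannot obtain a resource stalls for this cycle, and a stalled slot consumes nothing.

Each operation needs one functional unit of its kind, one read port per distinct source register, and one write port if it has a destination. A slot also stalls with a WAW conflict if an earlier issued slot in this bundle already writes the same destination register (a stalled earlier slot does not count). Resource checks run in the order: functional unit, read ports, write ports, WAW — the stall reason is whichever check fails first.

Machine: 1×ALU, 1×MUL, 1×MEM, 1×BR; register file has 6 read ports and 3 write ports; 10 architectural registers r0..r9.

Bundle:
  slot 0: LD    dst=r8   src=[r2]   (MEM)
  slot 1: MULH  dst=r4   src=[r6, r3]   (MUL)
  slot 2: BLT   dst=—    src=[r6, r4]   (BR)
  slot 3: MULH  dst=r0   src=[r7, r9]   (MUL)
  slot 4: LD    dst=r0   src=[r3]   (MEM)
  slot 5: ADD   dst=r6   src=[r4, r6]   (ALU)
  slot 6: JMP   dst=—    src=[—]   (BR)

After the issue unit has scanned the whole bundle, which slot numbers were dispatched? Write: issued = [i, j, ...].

issued = [0, 1, 2]

[0] MEM needs rd=1 wr=1: ok; after: ALU=1 MUL=1 MEM=0 BR=1, R=5, W=2
[1] MUL needs rd=2 wr=1: ok; after: ALU=1 MUL=0 MEM=0 BR=1, R=3, W=1
[2] BR needs rd=2 wr=0: ok; after: ALU=1 MUL=0 MEM=0 BR=0, R=1, W=1
[3] MUL needs rd=2 wr=1: FU; after: ALU=1 MUL=0 MEM=0 BR=0, R=1, W=1
[4] MEM needs rd=1 wr=1: FU; after: ALU=1 MUL=0 MEM=0 BR=0, R=1, W=1
[5] ALU needs rd=2 wr=1: RD_PORT; after: ALU=1 MUL=0 MEM=0 BR=0, R=1, W=1
[6] BR needs rd=0 wr=0: FU; after: ALU=1 MUL=0 MEM=0 BR=0, R=1, W=1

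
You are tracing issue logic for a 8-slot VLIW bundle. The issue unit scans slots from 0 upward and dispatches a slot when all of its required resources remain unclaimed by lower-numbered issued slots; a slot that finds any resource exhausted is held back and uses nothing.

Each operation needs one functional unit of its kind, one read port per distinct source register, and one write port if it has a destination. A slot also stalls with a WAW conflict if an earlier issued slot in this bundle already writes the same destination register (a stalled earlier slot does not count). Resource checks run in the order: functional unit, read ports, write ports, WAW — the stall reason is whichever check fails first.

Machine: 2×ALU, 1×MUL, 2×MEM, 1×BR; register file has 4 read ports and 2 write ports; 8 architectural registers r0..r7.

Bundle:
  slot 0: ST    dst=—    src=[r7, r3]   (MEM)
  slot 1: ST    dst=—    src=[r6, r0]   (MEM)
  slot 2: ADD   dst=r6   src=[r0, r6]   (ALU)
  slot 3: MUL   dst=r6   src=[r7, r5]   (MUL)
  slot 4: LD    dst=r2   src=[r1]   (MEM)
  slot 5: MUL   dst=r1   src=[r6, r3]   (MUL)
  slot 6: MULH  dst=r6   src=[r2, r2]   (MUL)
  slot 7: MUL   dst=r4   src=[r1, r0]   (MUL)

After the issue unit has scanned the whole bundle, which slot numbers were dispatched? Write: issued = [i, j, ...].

  0. MEM ⇒ go  {2A/1Mu/1Ld/1B | 2r 2w}
  1. MEM ⇒ go  {2A/1Mu/0Ld/1B | 0r 2w}
  2. ALU→r6 ⇒ no(RD_PORT)  {2A/1Mu/0Ld/1B | 0r 2w}
  3. MUL→r6 ⇒ no(RD_PORT)  {2A/1Mu/0Ld/1B | 0r 2w}
  4. MEM→r2 ⇒ no(FU)  {2A/1Mu/0Ld/1B | 0r 2w}
  5. MUL→r1 ⇒ no(RD_PORT)  {2A/1Mu/0Ld/1B | 0r 2w}
  6. MUL→r6 ⇒ no(RD_PORT)  {2A/1Mu/0Ld/1B | 0r 2w}
  7. MUL→r4 ⇒ no(RD_PORT)  {2A/1Mu/0Ld/1B | 0r 2w}

issued = [0, 1]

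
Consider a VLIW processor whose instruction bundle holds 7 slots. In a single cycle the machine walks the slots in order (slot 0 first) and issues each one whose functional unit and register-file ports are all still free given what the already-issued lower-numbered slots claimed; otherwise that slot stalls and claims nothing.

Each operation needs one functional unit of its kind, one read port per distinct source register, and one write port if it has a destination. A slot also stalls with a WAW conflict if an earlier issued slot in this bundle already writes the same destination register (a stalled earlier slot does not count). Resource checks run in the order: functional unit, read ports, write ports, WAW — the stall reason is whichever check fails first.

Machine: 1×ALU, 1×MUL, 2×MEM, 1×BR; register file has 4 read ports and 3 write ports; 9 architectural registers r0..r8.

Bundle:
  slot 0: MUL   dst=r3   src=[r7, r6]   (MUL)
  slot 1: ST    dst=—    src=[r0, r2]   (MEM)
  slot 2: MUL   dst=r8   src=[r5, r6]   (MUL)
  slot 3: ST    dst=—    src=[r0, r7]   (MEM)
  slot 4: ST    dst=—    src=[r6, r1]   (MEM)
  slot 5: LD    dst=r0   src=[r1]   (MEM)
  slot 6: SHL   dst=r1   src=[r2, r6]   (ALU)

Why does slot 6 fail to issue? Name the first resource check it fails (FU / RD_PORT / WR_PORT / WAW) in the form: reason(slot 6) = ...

reason(slot 6) = RD_PORT

[0] MUL needs rd=2 wr=1: ok; after: ALU=1 MUL=0 MEM=2 BR=1, R=2, W=2
[1] MEM needs rd=2 wr=0: ok; after: ALU=1 MUL=0 MEM=1 BR=1, R=0, W=2
[2] MUL needs rd=2 wr=1: FU; after: ALU=1 MUL=0 MEM=1 BR=1, R=0, W=2
[3] MEM needs rd=2 wr=0: RD_PORT; after: ALU=1 MUL=0 MEM=1 BR=1, R=0, W=2
[4] MEM needs rd=2 wr=0: RD_PORT; after: ALU=1 MUL=0 MEM=1 BR=1, R=0, W=2
[5] MEM needs rd=1 wr=1: RD_PORT; after: ALU=1 MUL=0 MEM=1 BR=1, R=0, W=2
[6] ALU needs rd=2 wr=1: RD_PORT; after: ALU=1 MUL=0 MEM=1 BR=1, R=0, W=2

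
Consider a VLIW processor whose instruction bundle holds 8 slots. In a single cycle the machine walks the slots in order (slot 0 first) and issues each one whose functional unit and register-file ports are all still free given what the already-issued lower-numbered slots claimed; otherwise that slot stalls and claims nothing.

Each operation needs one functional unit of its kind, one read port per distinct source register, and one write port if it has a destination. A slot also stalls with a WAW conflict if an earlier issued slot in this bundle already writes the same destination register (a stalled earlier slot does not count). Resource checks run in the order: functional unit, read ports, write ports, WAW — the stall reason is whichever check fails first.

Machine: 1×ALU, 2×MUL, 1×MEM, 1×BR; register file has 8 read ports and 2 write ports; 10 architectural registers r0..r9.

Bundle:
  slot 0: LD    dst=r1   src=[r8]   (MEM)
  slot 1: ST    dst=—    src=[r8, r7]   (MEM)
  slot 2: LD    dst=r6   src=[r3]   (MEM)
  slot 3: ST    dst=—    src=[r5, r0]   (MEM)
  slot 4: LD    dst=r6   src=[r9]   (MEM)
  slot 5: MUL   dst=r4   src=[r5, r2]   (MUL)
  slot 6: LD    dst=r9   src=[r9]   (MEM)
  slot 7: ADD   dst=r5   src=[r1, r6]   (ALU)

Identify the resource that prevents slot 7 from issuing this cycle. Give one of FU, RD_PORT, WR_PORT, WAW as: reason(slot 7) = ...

  0. MEM→r1 ⇒ go  {1A/2Mu/0Ld/1B | 7r 1w}
  1. MEM ⇒ no(FU)  {1A/2Mu/0Ld/1B | 7r 1w}
  2. MEM→r6 ⇒ no(FU)  {1A/2Mu/0Ld/1B | 7r 1w}
  3. MEM ⇒ no(FU)  {1A/2Mu/0Ld/1B | 7r 1w}
  4. MEM→r6 ⇒ no(FU)  {1A/2Mu/0Ld/1B | 7r 1w}
  5. MUL→r4 ⇒ go  {1A/1Mu/0Ld/1B | 5r 0w}
  6. MEM→r9 ⇒ no(FU)  {1A/1Mu/0Ld/1B | 5r 0w}
  7. ALU→r5 ⇒ no(WR_PORT)  {1A/1Mu/0Ld/1B | 5r 0w}

reason(slot 7) = WR_PORT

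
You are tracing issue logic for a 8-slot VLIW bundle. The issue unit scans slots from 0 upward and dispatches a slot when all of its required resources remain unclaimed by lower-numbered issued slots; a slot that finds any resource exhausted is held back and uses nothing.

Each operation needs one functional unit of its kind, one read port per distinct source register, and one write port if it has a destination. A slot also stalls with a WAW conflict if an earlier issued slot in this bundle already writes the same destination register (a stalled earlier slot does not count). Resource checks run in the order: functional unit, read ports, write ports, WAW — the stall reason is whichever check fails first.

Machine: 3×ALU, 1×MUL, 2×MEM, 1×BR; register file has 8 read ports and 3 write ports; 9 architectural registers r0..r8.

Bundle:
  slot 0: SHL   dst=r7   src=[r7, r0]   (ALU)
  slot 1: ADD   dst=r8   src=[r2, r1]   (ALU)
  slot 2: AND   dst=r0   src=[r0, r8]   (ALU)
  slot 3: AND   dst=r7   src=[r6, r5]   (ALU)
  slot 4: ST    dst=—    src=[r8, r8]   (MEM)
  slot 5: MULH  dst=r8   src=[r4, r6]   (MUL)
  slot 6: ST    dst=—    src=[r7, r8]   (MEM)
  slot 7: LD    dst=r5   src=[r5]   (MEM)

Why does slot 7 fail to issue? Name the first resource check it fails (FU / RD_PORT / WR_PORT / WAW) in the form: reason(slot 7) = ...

(0) want 1×ALU +2rd +1wr — yes → AL2|MU1|ME2|BR1|rd6|wr2
(1) want 1×ALU +2rd +1wr — yes → AL1|MU1|ME2|BR1|rd4|wr1
(2) want 1×ALU +2rd +1wr — yes → AL0|MU1|ME2|BR1|rd2|wr0
(3) want 1×ALU +2rd +1wr — FU → AL0|MU1|ME2|BR1|rd2|wr0
(4) want 1×MEM +1rd +0wr — yes → AL0|MU1|ME1|BR1|rd1|wr0
(5) want 1×MUL +2rd +1wr — RD_PORT → AL0|MU1|ME1|BR1|rd1|wr0
(6) want 1×MEM +2rd +0wr — RD_PORT → AL0|MU1|ME1|BR1|rd1|wr0
(7) want 1×MEM +1rd +1wr — WR_PORT → AL0|MU1|ME1|BR1|rd1|wr0

reason(slot 7) = WR_PORT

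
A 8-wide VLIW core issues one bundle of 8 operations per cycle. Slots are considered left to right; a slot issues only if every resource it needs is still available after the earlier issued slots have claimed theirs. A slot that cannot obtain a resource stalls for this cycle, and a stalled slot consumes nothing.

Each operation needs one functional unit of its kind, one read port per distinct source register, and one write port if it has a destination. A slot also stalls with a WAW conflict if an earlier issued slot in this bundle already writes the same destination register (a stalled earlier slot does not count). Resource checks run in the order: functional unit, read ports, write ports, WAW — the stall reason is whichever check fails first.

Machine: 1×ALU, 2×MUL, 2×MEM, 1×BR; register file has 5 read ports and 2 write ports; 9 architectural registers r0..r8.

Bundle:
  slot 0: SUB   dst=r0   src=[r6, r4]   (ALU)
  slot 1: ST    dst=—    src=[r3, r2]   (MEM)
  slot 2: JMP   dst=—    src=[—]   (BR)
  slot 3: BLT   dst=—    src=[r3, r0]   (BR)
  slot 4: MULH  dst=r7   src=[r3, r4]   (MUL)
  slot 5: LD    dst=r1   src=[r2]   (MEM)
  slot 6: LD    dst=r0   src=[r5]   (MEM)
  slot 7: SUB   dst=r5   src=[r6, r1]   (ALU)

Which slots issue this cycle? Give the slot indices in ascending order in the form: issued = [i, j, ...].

  0. ALU→r0 ⇒ go  {0A/2Mu/2Ld/1B | 3r 1w}
  1. MEM ⇒ go  {0A/2Mu/1Ld/1B | 1r 1w}
  2. BR ⇒ go  {0A/2Mu/1Ld/0B | 1r 1w}
  3. BR ⇒ no(FU)  {0A/2Mu/1Ld/0B | 1r 1w}
  4. MUL→r7 ⇒ no(RD_PORT)  {0A/2Mu/1Ld/0B | 1r 1w}
  5. MEM→r1 ⇒ go  {0A/2Mu/0Ld/0B | 0r 0w}
  6. MEM→r0 ⇒ no(FU)  {0A/2Mu/0Ld/0B | 0r 0w}
  7. ALU→r5 ⇒ no(FU)  {0A/2Mu/0Ld/0B | 0r 0w}

issued = [0, 1, 2, 5]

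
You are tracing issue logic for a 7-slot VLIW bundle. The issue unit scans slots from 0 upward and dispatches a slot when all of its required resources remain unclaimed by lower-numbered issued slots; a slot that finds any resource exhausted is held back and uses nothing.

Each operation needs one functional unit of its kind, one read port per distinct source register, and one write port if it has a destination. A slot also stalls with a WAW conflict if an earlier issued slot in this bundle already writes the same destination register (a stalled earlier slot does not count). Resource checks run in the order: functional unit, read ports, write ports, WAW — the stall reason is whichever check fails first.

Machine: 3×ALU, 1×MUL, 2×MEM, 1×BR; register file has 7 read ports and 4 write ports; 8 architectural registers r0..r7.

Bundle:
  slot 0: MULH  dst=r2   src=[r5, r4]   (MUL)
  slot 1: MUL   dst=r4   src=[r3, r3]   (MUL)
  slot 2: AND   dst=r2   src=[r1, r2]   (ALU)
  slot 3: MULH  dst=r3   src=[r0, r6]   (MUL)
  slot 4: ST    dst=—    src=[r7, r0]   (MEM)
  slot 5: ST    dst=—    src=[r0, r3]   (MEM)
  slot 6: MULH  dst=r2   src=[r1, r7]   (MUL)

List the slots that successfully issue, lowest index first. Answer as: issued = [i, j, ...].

(0) want 1×MUL +2rd +1wr — yes → AL3|MU0|ME2|BR1|rd5|wr3
(1) want 1×MUL +1rd +1wr — FU → AL3|MU0|ME2|BR1|rd5|wr3
(2) want 1×ALU +2rd +1wr — WAW → AL3|MU0|ME2|BR1|rd5|wr3
(3) want 1×MUL +2rd +1wr — FU → AL3|MU0|ME2|BR1|rd5|wr3
(4) want 1×MEM +2rd +0wr — yes → AL3|MU0|ME1|BR1|rd3|wr3
(5) want 1×MEM +2rd +0wr — yes → AL3|MU0|ME0|BR1|rd1|wr3
(6) want 1×MUL +2rd +1wr — FU → AL3|MU0|ME0|BR1|rd1|wr3

issued = [0, 4, 5]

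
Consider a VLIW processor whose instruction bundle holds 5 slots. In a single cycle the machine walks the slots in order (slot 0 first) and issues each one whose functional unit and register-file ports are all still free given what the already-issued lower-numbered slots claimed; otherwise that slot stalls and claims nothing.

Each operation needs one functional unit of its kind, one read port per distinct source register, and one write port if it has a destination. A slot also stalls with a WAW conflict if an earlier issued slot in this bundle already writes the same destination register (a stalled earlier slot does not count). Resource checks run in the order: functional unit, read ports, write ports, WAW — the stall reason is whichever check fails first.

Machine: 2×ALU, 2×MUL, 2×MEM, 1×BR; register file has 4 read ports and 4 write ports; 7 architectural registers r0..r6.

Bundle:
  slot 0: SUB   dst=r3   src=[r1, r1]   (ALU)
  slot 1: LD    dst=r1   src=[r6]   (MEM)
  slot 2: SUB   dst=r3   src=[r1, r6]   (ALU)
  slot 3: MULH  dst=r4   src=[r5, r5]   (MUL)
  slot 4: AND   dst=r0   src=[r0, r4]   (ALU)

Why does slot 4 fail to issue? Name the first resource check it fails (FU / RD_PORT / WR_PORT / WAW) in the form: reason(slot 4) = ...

reason(slot 4) = RD_PORT

  0. ALU→r3 ⇒ go  {1A/2Mu/2Ld/1B | 3r 3w}
  1. MEM→r1 ⇒ go  {1A/2Mu/1Ld/1B | 2r 2w}
  2. ALU→r3 ⇒ no(WAW)  {1A/2Mu/1Ld/1B | 2r 2w}
  3. MUL→r4 ⇒ go  {1A/1Mu/1Ld/1B | 1r 1w}
  4. ALU→r0 ⇒ no(RD_PORT)  {1A/1Mu/1Ld/1B | 1r 1w}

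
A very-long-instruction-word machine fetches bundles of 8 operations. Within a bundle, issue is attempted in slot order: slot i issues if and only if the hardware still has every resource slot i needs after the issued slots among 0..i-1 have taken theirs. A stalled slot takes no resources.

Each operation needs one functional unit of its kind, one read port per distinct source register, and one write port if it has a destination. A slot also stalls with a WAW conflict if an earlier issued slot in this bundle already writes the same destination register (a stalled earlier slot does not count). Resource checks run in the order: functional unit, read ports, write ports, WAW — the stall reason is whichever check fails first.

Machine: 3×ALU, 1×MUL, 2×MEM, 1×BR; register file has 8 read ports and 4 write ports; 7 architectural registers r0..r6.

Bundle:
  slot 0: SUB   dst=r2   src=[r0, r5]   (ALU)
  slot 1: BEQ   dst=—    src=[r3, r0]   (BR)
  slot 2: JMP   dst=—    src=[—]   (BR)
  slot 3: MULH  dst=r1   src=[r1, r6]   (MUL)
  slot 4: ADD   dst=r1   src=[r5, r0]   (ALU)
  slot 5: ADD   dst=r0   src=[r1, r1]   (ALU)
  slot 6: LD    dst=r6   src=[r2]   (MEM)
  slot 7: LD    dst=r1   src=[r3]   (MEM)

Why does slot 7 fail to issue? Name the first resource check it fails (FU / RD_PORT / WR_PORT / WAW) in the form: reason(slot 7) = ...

(0) want 1×ALU +2rd +1wr — yes → AL2|MU1|ME2|BR1|rd6|wr3
(1) want 1×BR +2rd +0wr — yes → AL2|MU1|ME2|BR0|rd4|wr3
(2) want 1×BR +0rd +0wr — FU → AL2|MU1|ME2|BR0|rd4|wr3
(3) want 1×MUL +2rd +1wr — yes → AL2|MU0|ME2|BR0|rd2|wr2
(4) want 1×ALU +2rd +1wr — WAW → AL2|MU0|ME2|BR0|rd2|wr2
(5) want 1×ALU +1rd +1wr — yes → AL1|MU0|ME2|BR0|rd1|wr1
(6) want 1×MEM +1rd +1wr — yes → AL1|MU0|ME1|BR0|rd0|wr0
(7) want 1×MEM +1rd +1wr — RD_PORT → AL1|MU0|ME1|BR0|rd0|wr0

reason(slot 7) = RD_PORT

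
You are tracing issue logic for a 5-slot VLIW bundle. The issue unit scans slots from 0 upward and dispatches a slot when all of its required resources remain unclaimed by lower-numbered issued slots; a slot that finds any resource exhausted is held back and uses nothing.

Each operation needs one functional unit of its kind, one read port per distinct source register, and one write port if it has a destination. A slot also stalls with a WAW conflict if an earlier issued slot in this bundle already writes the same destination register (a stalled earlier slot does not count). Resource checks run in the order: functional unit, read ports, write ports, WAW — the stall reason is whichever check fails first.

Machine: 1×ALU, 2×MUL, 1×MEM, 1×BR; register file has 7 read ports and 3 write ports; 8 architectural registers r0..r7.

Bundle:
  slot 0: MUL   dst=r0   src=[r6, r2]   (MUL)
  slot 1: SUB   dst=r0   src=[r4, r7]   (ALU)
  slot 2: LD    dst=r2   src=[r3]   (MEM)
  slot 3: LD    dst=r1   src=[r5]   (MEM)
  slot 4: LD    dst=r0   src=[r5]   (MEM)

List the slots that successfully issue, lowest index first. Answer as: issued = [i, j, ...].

issued = [0, 2]

#0 MUL src=r6,r2 dispatched  <A:1 Mu:1 Ld:1 B:1 rd:5 wr:2>
#1 ALU src=r4,r7 held:WAW  <A:1 Mu:1 Ld:1 B:1 rd:5 wr:2>
#2 MEM src=r3 dispatched  <A:1 Mu:1 Ld:0 B:1 rd:4 wr:1>
#3 MEM src=r5 held:FU  <A:1 Mu:1 Ld:0 B:1 rd:4 wr:1>
#4 MEM src=r5 held:FU  <A:1 Mu:1 Ld:0 B:1 rd:4 wr:1>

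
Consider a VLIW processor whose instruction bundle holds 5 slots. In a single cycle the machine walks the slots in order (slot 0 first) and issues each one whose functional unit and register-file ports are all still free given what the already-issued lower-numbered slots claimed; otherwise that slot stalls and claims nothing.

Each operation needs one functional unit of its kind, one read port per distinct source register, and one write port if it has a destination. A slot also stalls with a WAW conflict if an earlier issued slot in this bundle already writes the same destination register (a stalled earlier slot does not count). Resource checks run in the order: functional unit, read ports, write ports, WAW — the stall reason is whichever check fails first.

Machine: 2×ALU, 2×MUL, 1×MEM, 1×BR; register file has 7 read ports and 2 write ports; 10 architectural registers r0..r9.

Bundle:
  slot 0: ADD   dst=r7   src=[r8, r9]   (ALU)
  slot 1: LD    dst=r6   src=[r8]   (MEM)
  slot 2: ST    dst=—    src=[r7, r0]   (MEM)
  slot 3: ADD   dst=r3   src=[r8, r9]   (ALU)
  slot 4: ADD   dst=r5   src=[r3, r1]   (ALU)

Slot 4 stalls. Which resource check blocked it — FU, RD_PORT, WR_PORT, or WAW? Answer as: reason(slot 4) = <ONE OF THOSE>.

(0) want 1×ALU +2rd +1wr — yes → AL1|MU2|ME1|BR1|rd5|wr1
(1) want 1×MEM +1rd +1wr — yes → AL1|MU2|ME0|BR1|rd4|wr0
(2) want 1×MEM +2rd +0wr — FU → AL1|MU2|ME0|BR1|rd4|wr0
(3) want 1×ALU +2rd +1wr — WR_PORT → AL1|MU2|ME0|BR1|rd4|wr0
(4) want 1×ALU +2rd +1wr — WR_PORT → AL1|MU2|ME0|BR1|rd4|wr0

reason(slot 4) = WR_PORT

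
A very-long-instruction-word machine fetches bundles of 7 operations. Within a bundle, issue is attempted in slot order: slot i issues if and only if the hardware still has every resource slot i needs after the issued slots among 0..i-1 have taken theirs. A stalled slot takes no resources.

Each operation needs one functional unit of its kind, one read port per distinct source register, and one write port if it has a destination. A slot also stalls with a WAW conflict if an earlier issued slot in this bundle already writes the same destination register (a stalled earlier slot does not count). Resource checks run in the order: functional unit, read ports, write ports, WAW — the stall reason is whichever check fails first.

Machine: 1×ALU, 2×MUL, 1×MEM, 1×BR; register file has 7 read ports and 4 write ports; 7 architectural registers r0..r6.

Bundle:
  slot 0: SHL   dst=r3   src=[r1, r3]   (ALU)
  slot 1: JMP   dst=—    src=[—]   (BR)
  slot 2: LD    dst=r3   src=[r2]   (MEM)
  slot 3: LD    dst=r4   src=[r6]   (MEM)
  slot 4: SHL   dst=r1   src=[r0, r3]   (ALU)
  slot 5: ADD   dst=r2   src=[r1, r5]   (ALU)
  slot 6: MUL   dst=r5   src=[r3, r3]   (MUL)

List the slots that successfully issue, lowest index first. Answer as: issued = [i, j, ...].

issued = [0, 1, 3, 6]

#0 ALU src=r1,r3 dispatched  <A:0 Mu:2 Ld:1 B:1 rd:5 wr:3>
#1 BR src=- dispatched  <A:0 Mu:2 Ld:1 B:0 rd:5 wr:3>
#2 MEM src=r2 held:WAW  <A:0 Mu:2 Ld:1 B:0 rd:5 wr:3>
#3 MEM src=r6 dispatched  <A:0 Mu:2 Ld:0 B:0 rd:4 wr:2>
#4 ALU src=r0,r3 held:FU  <A:0 Mu:2 Ld:0 B:0 rd:4 wr:2>
#5 ALU src=r1,r5 held:FU  <A:0 Mu:2 Ld:0 B:0 rd:4 wr:2>
#6 MUL src=r3,r3 dispatched  <A:0 Mu:1 Ld:0 B:0 rd:3 wr:1>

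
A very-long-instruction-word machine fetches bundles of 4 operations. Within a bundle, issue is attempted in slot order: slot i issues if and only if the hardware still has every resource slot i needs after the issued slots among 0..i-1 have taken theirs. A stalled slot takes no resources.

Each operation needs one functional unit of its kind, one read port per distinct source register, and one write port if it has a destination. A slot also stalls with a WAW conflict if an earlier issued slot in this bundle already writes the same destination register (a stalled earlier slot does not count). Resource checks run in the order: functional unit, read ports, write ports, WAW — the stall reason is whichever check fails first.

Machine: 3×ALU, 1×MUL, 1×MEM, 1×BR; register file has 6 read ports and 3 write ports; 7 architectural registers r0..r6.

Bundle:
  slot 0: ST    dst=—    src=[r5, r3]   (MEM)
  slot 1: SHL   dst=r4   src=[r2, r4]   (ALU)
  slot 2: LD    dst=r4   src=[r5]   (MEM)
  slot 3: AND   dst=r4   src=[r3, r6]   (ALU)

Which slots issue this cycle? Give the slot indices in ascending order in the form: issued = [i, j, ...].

issued = [0, 1]

#0 MEM src=r5,r3 dispatched  <A:3 Mu:1 Ld:0 B:1 rd:4 wr:3>
#1 ALU src=r2,r4 dispatched  <A:2 Mu:1 Ld:0 B:1 rd:2 wr:2>
#2 MEM src=r5 held:FU  <A:2 Mu:1 Ld:0 B:1 rd:2 wr:2>
#3 ALU src=r3,r6 held:WAW  <A:2 Mu:1 Ld:0 B:1 rd:2 wr:2>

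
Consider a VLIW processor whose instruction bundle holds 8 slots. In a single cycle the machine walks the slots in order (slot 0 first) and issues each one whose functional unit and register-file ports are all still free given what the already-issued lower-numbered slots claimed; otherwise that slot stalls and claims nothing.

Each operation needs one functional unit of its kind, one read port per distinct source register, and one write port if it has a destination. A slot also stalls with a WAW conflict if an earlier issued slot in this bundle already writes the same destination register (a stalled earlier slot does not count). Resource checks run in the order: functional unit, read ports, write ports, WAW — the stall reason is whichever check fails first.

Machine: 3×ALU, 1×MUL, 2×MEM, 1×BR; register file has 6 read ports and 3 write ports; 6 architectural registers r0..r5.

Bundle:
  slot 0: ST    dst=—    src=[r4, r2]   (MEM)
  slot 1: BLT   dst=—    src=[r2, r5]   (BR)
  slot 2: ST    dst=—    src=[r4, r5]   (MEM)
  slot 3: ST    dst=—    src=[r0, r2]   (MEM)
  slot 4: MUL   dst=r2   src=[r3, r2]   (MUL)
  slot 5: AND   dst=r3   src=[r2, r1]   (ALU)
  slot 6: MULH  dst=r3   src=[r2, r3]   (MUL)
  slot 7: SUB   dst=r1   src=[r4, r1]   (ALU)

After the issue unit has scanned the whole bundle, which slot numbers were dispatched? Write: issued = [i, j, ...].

[0] MEM needs rd=2 wr=0: ok; after: ALU=3 MUL=1 MEM=1 BR=1, R=4, W=3
[1] BR needs rd=2 wr=0: ok; after: ALU=3 MUL=1 MEM=1 BR=0, R=2, W=3
[2] MEM needs rd=2 wr=0: ok; after: ALU=3 MUL=1 MEM=0 BR=0, R=0, W=3
[3] MEM needs rd=2 wr=0: FU; after: ALU=3 MUL=1 MEM=0 BR=0, R=0, W=3
[4] MUL needs rd=2 wr=1: RD_PORT; after: ALU=3 MUL=1 MEM=0 BR=0, R=0, W=3
[5] ALU needs rd=2 wr=1: RD_PORT; after: ALU=3 MUL=1 MEM=0 BR=0, R=0, W=3
[6] MUL needs rd=2 wr=1: RD_PORT; after: ALU=3 MUL=1 MEM=0 BR=0, R=0, W=3
[7] ALU needs rd=2 wr=1: RD_PORT; after: ALU=3 MUL=1 MEM=0 BR=0, R=0, W=3

issued = [0, 1, 2]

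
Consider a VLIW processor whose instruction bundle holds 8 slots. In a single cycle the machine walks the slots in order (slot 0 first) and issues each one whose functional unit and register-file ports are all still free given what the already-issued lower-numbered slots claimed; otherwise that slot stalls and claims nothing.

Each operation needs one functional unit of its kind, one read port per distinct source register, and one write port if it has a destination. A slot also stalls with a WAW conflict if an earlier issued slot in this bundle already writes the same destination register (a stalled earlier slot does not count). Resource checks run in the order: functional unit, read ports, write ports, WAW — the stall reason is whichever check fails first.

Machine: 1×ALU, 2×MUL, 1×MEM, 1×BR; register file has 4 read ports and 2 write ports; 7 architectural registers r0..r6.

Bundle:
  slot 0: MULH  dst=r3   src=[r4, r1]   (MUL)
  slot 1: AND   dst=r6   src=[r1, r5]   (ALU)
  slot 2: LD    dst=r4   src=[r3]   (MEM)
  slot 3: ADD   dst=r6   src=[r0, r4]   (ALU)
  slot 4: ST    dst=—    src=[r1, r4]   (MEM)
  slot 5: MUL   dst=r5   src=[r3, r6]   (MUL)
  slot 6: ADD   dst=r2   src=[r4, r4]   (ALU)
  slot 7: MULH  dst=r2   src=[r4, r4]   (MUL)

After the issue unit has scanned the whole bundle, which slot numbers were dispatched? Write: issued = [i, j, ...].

issued = [0, 1]

slot 0 (MUL): ISSUE — free A1,Mu1,Ld1,B1 rp2 wp1
slot 1 (ALU): ISSUE — free A0,Mu1,Ld1,B1 rp0 wp0
slot 2 (MEM): stall RD_PORT — free A0,Mu1,Ld1,B1 rp0 wp0
slot 3 (ALU): stall FU — free A0,Mu1,Ld1,B1 rp0 wp0
slot 4 (MEM): stall RD_PORT — free A0,Mu1,Ld1,B1 rp0 wp0
slot 5 (MUL): stall RD_PORT — free A0,Mu1,Ld1,B1 rp0 wp0
slot 6 (ALU): stall FU — free A0,Mu1,Ld1,B1 rp0 wp0
slot 7 (MUL): stall RD_PORT — free A0,Mu1,Ld1,B1 rp0 wp0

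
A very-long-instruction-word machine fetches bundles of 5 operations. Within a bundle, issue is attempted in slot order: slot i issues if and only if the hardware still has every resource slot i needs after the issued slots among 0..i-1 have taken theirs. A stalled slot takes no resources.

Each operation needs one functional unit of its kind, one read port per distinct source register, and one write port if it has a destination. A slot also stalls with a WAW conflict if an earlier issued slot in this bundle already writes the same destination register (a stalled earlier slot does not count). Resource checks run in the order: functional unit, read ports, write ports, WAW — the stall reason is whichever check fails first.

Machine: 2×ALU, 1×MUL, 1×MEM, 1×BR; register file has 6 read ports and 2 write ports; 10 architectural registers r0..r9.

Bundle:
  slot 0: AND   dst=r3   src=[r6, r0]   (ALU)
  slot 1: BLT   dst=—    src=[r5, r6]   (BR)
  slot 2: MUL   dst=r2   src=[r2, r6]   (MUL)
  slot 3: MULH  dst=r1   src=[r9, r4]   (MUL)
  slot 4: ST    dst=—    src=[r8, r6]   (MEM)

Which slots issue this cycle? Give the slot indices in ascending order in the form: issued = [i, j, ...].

issued = [0, 1, 2]

(0) want 1×ALU +2rd +1wr — yes → AL1|MU1|ME1|BR1|rd4|wr1
(1) want 1×BR +2rd +0wr — yes → AL1|MU1|ME1|BR0|rd2|wr1
(2) want 1×MUL +2rd +1wr — yes → AL1|MU0|ME1|BR0|rd0|wr0
(3) want 1×MUL +2rd +1wr — FU → AL1|MU0|ME1|BR0|rd0|wr0
(4) want 1×MEM +2rd +0wr — RD_PORT → AL1|MU0|ME1|BR0|rd0|wr0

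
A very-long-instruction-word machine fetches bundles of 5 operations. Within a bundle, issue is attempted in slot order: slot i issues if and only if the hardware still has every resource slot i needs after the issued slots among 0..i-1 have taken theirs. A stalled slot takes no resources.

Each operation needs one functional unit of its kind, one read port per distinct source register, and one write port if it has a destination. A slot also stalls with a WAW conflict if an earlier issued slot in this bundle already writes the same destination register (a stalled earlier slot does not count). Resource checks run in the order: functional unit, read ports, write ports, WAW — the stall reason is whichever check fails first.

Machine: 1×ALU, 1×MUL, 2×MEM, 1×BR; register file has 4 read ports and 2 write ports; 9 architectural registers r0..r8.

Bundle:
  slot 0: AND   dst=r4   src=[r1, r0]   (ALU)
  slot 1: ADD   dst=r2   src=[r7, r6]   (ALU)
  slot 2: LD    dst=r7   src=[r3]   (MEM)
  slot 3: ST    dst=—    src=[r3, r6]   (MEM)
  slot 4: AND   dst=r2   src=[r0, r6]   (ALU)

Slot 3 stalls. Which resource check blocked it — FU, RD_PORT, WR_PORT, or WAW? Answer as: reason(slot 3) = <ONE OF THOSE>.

reason(slot 3) = RD_PORT

[0] ALU needs rd=2 wr=1: ok; after: ALU=0 MUL=1 MEM=2 BR=1, R=2, W=1
[1] ALU needs rd=2 wr=1: FU; after: ALU=0 MUL=1 MEM=2 BR=1, R=2, W=1
[2] MEM needs rd=1 wr=1: ok; after: ALU=0 MUL=1 MEM=1 BR=1, R=1, W=0
[3] MEM needs rd=2 wr=0: RD_PORT; after: ALU=0 MUL=1 MEM=1 BR=1, R=1, W=0
[4] ALU needs rd=2 wr=1: FU; after: ALU=0 MUL=1 MEM=1 BR=1, R=1, W=0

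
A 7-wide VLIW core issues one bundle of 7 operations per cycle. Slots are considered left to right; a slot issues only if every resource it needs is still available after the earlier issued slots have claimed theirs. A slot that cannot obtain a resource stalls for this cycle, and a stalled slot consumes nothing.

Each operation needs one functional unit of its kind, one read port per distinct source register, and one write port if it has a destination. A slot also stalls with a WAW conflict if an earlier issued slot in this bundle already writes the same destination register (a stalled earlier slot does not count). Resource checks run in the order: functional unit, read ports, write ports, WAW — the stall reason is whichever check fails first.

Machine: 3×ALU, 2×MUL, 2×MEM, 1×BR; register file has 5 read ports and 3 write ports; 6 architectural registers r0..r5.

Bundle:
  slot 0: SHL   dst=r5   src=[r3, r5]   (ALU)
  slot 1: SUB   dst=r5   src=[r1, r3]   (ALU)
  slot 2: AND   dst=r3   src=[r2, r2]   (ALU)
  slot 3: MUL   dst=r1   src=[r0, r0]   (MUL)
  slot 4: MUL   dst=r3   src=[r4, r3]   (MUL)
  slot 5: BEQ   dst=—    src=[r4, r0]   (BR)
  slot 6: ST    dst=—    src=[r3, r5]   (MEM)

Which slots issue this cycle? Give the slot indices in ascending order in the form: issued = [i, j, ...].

issued = [0, 2, 3]

  0. ALU→r5 ⇒ go  {2A/2Mu/2Ld/1B | 3r 2w}
  1. ALU→r5 ⇒ no(WAW)  {2A/2Mu/2Ld/1B | 3r 2w}
  2. ALU→r3 ⇒ go  {1A/2Mu/2Ld/1B | 2r 1w}
  3. MUL→r1 ⇒ go  {1A/1Mu/2Ld/1B | 1r 0w}
  4. MUL→r3 ⇒ no(RD_PORT)  {1A/1Mu/2Ld/1B | 1r 0w}
  5. BR ⇒ no(RD_PORT)  {1A/1Mu/2Ld/1B | 1r 0w}
  6. MEM ⇒ no(RD_PORT)  {1A/1Mu/2Ld/1B | 1r 0w}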